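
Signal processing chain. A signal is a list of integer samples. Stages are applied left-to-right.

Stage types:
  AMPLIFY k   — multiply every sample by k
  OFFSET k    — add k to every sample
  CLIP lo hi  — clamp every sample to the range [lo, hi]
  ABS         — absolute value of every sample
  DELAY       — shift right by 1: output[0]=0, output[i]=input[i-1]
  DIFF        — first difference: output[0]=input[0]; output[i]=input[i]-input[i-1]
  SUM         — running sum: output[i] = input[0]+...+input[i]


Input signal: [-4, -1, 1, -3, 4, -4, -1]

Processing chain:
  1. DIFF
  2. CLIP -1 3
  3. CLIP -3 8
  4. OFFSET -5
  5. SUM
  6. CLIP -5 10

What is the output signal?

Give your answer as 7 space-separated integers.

Input: [-4, -1, 1, -3, 4, -4, -1]
Stage 1 (DIFF): s[0]=-4, -1--4=3, 1--1=2, -3-1=-4, 4--3=7, -4-4=-8, -1--4=3 -> [-4, 3, 2, -4, 7, -8, 3]
Stage 2 (CLIP -1 3): clip(-4,-1,3)=-1, clip(3,-1,3)=3, clip(2,-1,3)=2, clip(-4,-1,3)=-1, clip(7,-1,3)=3, clip(-8,-1,3)=-1, clip(3,-1,3)=3 -> [-1, 3, 2, -1, 3, -1, 3]
Stage 3 (CLIP -3 8): clip(-1,-3,8)=-1, clip(3,-3,8)=3, clip(2,-3,8)=2, clip(-1,-3,8)=-1, clip(3,-3,8)=3, clip(-1,-3,8)=-1, clip(3,-3,8)=3 -> [-1, 3, 2, -1, 3, -1, 3]
Stage 4 (OFFSET -5): -1+-5=-6, 3+-5=-2, 2+-5=-3, -1+-5=-6, 3+-5=-2, -1+-5=-6, 3+-5=-2 -> [-6, -2, -3, -6, -2, -6, -2]
Stage 5 (SUM): sum[0..0]=-6, sum[0..1]=-8, sum[0..2]=-11, sum[0..3]=-17, sum[0..4]=-19, sum[0..5]=-25, sum[0..6]=-27 -> [-6, -8, -11, -17, -19, -25, -27]
Stage 6 (CLIP -5 10): clip(-6,-5,10)=-5, clip(-8,-5,10)=-5, clip(-11,-5,10)=-5, clip(-17,-5,10)=-5, clip(-19,-5,10)=-5, clip(-25,-5,10)=-5, clip(-27,-5,10)=-5 -> [-5, -5, -5, -5, -5, -5, -5]

Answer: -5 -5 -5 -5 -5 -5 -5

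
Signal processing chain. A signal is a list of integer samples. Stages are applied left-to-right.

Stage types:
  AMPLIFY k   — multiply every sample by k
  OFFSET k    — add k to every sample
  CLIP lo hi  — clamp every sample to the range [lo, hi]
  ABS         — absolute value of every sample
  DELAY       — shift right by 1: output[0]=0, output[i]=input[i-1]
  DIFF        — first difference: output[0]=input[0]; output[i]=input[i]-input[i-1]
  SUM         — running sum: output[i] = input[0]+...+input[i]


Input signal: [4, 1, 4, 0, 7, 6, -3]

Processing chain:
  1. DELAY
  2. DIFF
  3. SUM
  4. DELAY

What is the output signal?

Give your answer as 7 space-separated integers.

Input: [4, 1, 4, 0, 7, 6, -3]
Stage 1 (DELAY): [0, 4, 1, 4, 0, 7, 6] = [0, 4, 1, 4, 0, 7, 6] -> [0, 4, 1, 4, 0, 7, 6]
Stage 2 (DIFF): s[0]=0, 4-0=4, 1-4=-3, 4-1=3, 0-4=-4, 7-0=7, 6-7=-1 -> [0, 4, -3, 3, -4, 7, -1]
Stage 3 (SUM): sum[0..0]=0, sum[0..1]=4, sum[0..2]=1, sum[0..3]=4, sum[0..4]=0, sum[0..5]=7, sum[0..6]=6 -> [0, 4, 1, 4, 0, 7, 6]
Stage 4 (DELAY): [0, 0, 4, 1, 4, 0, 7] = [0, 0, 4, 1, 4, 0, 7] -> [0, 0, 4, 1, 4, 0, 7]

Answer: 0 0 4 1 4 0 7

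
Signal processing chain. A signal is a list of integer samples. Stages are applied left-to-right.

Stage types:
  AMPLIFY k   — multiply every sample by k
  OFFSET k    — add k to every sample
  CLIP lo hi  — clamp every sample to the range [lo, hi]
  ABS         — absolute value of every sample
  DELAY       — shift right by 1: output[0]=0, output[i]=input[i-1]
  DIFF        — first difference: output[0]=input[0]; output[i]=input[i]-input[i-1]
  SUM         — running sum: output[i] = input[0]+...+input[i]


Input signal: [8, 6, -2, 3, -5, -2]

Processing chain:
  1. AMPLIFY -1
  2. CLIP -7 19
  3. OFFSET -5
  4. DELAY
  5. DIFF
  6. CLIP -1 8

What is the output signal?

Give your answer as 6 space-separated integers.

Answer: 0 -1 1 8 -1 8

Derivation:
Input: [8, 6, -2, 3, -5, -2]
Stage 1 (AMPLIFY -1): 8*-1=-8, 6*-1=-6, -2*-1=2, 3*-1=-3, -5*-1=5, -2*-1=2 -> [-8, -6, 2, -3, 5, 2]
Stage 2 (CLIP -7 19): clip(-8,-7,19)=-7, clip(-6,-7,19)=-6, clip(2,-7,19)=2, clip(-3,-7,19)=-3, clip(5,-7,19)=5, clip(2,-7,19)=2 -> [-7, -6, 2, -3, 5, 2]
Stage 3 (OFFSET -5): -7+-5=-12, -6+-5=-11, 2+-5=-3, -3+-5=-8, 5+-5=0, 2+-5=-3 -> [-12, -11, -3, -8, 0, -3]
Stage 4 (DELAY): [0, -12, -11, -3, -8, 0] = [0, -12, -11, -3, -8, 0] -> [0, -12, -11, -3, -8, 0]
Stage 5 (DIFF): s[0]=0, -12-0=-12, -11--12=1, -3--11=8, -8--3=-5, 0--8=8 -> [0, -12, 1, 8, -5, 8]
Stage 6 (CLIP -1 8): clip(0,-1,8)=0, clip(-12,-1,8)=-1, clip(1,-1,8)=1, clip(8,-1,8)=8, clip(-5,-1,8)=-1, clip(8,-1,8)=8 -> [0, -1, 1, 8, -1, 8]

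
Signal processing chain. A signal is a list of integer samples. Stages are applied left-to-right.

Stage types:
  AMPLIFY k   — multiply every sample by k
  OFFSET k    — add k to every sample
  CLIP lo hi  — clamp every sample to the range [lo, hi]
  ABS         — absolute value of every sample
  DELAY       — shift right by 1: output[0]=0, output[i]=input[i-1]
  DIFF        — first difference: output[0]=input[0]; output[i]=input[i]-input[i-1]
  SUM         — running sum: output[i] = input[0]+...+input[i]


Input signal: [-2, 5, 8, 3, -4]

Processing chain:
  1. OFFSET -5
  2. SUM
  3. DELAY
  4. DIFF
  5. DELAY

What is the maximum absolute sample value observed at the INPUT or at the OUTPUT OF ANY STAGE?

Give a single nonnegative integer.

Input: [-2, 5, 8, 3, -4] (max |s|=8)
Stage 1 (OFFSET -5): -2+-5=-7, 5+-5=0, 8+-5=3, 3+-5=-2, -4+-5=-9 -> [-7, 0, 3, -2, -9] (max |s|=9)
Stage 2 (SUM): sum[0..0]=-7, sum[0..1]=-7, sum[0..2]=-4, sum[0..3]=-6, sum[0..4]=-15 -> [-7, -7, -4, -6, -15] (max |s|=15)
Stage 3 (DELAY): [0, -7, -7, -4, -6] = [0, -7, -7, -4, -6] -> [0, -7, -7, -4, -6] (max |s|=7)
Stage 4 (DIFF): s[0]=0, -7-0=-7, -7--7=0, -4--7=3, -6--4=-2 -> [0, -7, 0, 3, -2] (max |s|=7)
Stage 5 (DELAY): [0, 0, -7, 0, 3] = [0, 0, -7, 0, 3] -> [0, 0, -7, 0, 3] (max |s|=7)
Overall max amplitude: 15

Answer: 15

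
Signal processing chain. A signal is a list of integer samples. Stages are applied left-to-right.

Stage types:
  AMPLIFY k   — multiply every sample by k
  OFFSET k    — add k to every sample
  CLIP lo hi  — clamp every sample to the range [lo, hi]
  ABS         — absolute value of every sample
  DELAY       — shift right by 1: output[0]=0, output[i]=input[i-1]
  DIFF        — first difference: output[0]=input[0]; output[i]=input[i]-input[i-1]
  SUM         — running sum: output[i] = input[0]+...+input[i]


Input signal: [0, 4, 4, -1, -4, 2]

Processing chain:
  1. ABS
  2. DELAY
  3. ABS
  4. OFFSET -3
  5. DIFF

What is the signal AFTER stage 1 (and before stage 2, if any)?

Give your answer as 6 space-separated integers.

Answer: 0 4 4 1 4 2

Derivation:
Input: [0, 4, 4, -1, -4, 2]
Stage 1 (ABS): |0|=0, |4|=4, |4|=4, |-1|=1, |-4|=4, |2|=2 -> [0, 4, 4, 1, 4, 2]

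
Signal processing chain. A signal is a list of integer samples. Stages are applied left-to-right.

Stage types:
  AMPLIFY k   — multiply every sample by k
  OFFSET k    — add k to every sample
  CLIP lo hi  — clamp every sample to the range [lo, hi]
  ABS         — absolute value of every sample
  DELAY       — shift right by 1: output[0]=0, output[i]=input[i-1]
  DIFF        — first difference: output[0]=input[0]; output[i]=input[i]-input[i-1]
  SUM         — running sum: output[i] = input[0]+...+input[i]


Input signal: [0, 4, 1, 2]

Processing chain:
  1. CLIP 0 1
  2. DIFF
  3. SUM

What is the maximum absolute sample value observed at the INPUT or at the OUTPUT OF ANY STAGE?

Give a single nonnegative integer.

Input: [0, 4, 1, 2] (max |s|=4)
Stage 1 (CLIP 0 1): clip(0,0,1)=0, clip(4,0,1)=1, clip(1,0,1)=1, clip(2,0,1)=1 -> [0, 1, 1, 1] (max |s|=1)
Stage 2 (DIFF): s[0]=0, 1-0=1, 1-1=0, 1-1=0 -> [0, 1, 0, 0] (max |s|=1)
Stage 3 (SUM): sum[0..0]=0, sum[0..1]=1, sum[0..2]=1, sum[0..3]=1 -> [0, 1, 1, 1] (max |s|=1)
Overall max amplitude: 4

Answer: 4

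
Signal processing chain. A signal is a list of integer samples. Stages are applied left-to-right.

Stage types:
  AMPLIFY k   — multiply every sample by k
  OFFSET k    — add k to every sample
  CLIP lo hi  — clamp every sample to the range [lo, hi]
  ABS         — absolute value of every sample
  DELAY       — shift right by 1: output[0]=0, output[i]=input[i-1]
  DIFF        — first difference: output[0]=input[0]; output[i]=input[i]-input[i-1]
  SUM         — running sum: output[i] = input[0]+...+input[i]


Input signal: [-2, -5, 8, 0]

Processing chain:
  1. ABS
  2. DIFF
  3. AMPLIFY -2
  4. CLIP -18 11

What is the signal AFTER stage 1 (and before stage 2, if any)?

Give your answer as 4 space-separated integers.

Answer: 2 5 8 0

Derivation:
Input: [-2, -5, 8, 0]
Stage 1 (ABS): |-2|=2, |-5|=5, |8|=8, |0|=0 -> [2, 5, 8, 0]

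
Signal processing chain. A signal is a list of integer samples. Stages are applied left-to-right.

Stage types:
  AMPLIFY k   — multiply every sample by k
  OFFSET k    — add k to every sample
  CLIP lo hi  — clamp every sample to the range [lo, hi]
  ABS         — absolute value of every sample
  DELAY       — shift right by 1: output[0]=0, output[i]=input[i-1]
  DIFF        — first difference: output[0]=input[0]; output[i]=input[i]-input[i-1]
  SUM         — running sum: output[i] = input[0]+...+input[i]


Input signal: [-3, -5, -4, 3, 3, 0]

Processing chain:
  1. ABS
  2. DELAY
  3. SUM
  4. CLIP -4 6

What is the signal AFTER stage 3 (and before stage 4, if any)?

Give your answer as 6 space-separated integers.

Input: [-3, -5, -4, 3, 3, 0]
Stage 1 (ABS): |-3|=3, |-5|=5, |-4|=4, |3|=3, |3|=3, |0|=0 -> [3, 5, 4, 3, 3, 0]
Stage 2 (DELAY): [0, 3, 5, 4, 3, 3] = [0, 3, 5, 4, 3, 3] -> [0, 3, 5, 4, 3, 3]
Stage 3 (SUM): sum[0..0]=0, sum[0..1]=3, sum[0..2]=8, sum[0..3]=12, sum[0..4]=15, sum[0..5]=18 -> [0, 3, 8, 12, 15, 18]

Answer: 0 3 8 12 15 18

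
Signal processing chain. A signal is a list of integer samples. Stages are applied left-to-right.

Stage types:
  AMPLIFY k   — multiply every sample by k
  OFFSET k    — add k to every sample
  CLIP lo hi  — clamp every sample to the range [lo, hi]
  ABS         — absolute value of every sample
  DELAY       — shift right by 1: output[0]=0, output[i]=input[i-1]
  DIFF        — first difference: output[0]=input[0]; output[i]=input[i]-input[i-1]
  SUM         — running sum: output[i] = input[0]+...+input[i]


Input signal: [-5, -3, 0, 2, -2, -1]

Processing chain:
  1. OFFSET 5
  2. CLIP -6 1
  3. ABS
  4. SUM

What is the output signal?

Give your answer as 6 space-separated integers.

Answer: 0 1 2 3 4 5

Derivation:
Input: [-5, -3, 0, 2, -2, -1]
Stage 1 (OFFSET 5): -5+5=0, -3+5=2, 0+5=5, 2+5=7, -2+5=3, -1+5=4 -> [0, 2, 5, 7, 3, 4]
Stage 2 (CLIP -6 1): clip(0,-6,1)=0, clip(2,-6,1)=1, clip(5,-6,1)=1, clip(7,-6,1)=1, clip(3,-6,1)=1, clip(4,-6,1)=1 -> [0, 1, 1, 1, 1, 1]
Stage 3 (ABS): |0|=0, |1|=1, |1|=1, |1|=1, |1|=1, |1|=1 -> [0, 1, 1, 1, 1, 1]
Stage 4 (SUM): sum[0..0]=0, sum[0..1]=1, sum[0..2]=2, sum[0..3]=3, sum[0..4]=4, sum[0..5]=5 -> [0, 1, 2, 3, 4, 5]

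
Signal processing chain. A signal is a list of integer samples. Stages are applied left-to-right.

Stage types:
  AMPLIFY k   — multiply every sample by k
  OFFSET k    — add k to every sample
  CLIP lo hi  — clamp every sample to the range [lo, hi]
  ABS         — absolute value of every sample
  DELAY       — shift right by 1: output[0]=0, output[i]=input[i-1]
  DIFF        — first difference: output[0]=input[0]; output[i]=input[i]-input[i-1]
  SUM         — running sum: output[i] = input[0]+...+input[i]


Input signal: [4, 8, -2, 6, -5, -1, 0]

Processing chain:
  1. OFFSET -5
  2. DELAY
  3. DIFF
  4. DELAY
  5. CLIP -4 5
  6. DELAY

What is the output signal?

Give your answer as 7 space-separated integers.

Answer: 0 0 0 -1 4 -4 5

Derivation:
Input: [4, 8, -2, 6, -5, -1, 0]
Stage 1 (OFFSET -5): 4+-5=-1, 8+-5=3, -2+-5=-7, 6+-5=1, -5+-5=-10, -1+-5=-6, 0+-5=-5 -> [-1, 3, -7, 1, -10, -6, -5]
Stage 2 (DELAY): [0, -1, 3, -7, 1, -10, -6] = [0, -1, 3, -7, 1, -10, -6] -> [0, -1, 3, -7, 1, -10, -6]
Stage 3 (DIFF): s[0]=0, -1-0=-1, 3--1=4, -7-3=-10, 1--7=8, -10-1=-11, -6--10=4 -> [0, -1, 4, -10, 8, -11, 4]
Stage 4 (DELAY): [0, 0, -1, 4, -10, 8, -11] = [0, 0, -1, 4, -10, 8, -11] -> [0, 0, -1, 4, -10, 8, -11]
Stage 5 (CLIP -4 5): clip(0,-4,5)=0, clip(0,-4,5)=0, clip(-1,-4,5)=-1, clip(4,-4,5)=4, clip(-10,-4,5)=-4, clip(8,-4,5)=5, clip(-11,-4,5)=-4 -> [0, 0, -1, 4, -4, 5, -4]
Stage 6 (DELAY): [0, 0, 0, -1, 4, -4, 5] = [0, 0, 0, -1, 4, -4, 5] -> [0, 0, 0, -1, 4, -4, 5]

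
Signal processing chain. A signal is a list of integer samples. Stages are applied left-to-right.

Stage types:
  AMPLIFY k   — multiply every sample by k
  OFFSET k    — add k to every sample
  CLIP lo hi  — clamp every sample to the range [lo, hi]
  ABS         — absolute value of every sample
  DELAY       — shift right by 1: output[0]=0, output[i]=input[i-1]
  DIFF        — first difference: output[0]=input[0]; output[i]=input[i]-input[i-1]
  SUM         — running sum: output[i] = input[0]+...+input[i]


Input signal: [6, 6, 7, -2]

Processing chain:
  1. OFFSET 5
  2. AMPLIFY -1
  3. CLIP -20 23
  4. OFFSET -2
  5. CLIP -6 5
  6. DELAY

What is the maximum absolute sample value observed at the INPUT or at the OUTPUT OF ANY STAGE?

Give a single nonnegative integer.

Input: [6, 6, 7, -2] (max |s|=7)
Stage 1 (OFFSET 5): 6+5=11, 6+5=11, 7+5=12, -2+5=3 -> [11, 11, 12, 3] (max |s|=12)
Stage 2 (AMPLIFY -1): 11*-1=-11, 11*-1=-11, 12*-1=-12, 3*-1=-3 -> [-11, -11, -12, -3] (max |s|=12)
Stage 3 (CLIP -20 23): clip(-11,-20,23)=-11, clip(-11,-20,23)=-11, clip(-12,-20,23)=-12, clip(-3,-20,23)=-3 -> [-11, -11, -12, -3] (max |s|=12)
Stage 4 (OFFSET -2): -11+-2=-13, -11+-2=-13, -12+-2=-14, -3+-2=-5 -> [-13, -13, -14, -5] (max |s|=14)
Stage 5 (CLIP -6 5): clip(-13,-6,5)=-6, clip(-13,-6,5)=-6, clip(-14,-6,5)=-6, clip(-5,-6,5)=-5 -> [-6, -6, -6, -5] (max |s|=6)
Stage 6 (DELAY): [0, -6, -6, -6] = [0, -6, -6, -6] -> [0, -6, -6, -6] (max |s|=6)
Overall max amplitude: 14

Answer: 14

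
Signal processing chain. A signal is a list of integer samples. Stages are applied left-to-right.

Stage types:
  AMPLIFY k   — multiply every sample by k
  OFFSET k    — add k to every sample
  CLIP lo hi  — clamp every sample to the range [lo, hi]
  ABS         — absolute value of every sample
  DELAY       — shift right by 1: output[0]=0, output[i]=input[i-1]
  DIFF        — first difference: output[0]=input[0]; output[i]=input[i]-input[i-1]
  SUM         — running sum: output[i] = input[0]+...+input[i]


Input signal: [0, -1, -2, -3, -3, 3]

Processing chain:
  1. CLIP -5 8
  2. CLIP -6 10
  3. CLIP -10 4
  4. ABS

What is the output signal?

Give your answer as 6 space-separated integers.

Input: [0, -1, -2, -3, -3, 3]
Stage 1 (CLIP -5 8): clip(0,-5,8)=0, clip(-1,-5,8)=-1, clip(-2,-5,8)=-2, clip(-3,-5,8)=-3, clip(-3,-5,8)=-3, clip(3,-5,8)=3 -> [0, -1, -2, -3, -3, 3]
Stage 2 (CLIP -6 10): clip(0,-6,10)=0, clip(-1,-6,10)=-1, clip(-2,-6,10)=-2, clip(-3,-6,10)=-3, clip(-3,-6,10)=-3, clip(3,-6,10)=3 -> [0, -1, -2, -3, -3, 3]
Stage 3 (CLIP -10 4): clip(0,-10,4)=0, clip(-1,-10,4)=-1, clip(-2,-10,4)=-2, clip(-3,-10,4)=-3, clip(-3,-10,4)=-3, clip(3,-10,4)=3 -> [0, -1, -2, -3, -3, 3]
Stage 4 (ABS): |0|=0, |-1|=1, |-2|=2, |-3|=3, |-3|=3, |3|=3 -> [0, 1, 2, 3, 3, 3]

Answer: 0 1 2 3 3 3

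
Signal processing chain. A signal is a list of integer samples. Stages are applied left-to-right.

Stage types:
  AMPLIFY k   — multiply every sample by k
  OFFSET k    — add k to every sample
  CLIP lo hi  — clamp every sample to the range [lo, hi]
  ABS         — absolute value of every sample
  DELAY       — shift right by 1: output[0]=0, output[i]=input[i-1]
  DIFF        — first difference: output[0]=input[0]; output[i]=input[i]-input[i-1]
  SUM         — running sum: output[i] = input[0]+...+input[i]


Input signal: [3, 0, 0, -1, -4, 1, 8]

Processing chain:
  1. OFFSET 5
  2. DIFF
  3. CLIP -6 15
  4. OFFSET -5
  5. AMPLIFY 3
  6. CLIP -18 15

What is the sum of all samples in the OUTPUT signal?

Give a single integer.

Input: [3, 0, 0, -1, -4, 1, 8]
Stage 1 (OFFSET 5): 3+5=8, 0+5=5, 0+5=5, -1+5=4, -4+5=1, 1+5=6, 8+5=13 -> [8, 5, 5, 4, 1, 6, 13]
Stage 2 (DIFF): s[0]=8, 5-8=-3, 5-5=0, 4-5=-1, 1-4=-3, 6-1=5, 13-6=7 -> [8, -3, 0, -1, -3, 5, 7]
Stage 3 (CLIP -6 15): clip(8,-6,15)=8, clip(-3,-6,15)=-3, clip(0,-6,15)=0, clip(-1,-6,15)=-1, clip(-3,-6,15)=-3, clip(5,-6,15)=5, clip(7,-6,15)=7 -> [8, -3, 0, -1, -3, 5, 7]
Stage 4 (OFFSET -5): 8+-5=3, -3+-5=-8, 0+-5=-5, -1+-5=-6, -3+-5=-8, 5+-5=0, 7+-5=2 -> [3, -8, -5, -6, -8, 0, 2]
Stage 5 (AMPLIFY 3): 3*3=9, -8*3=-24, -5*3=-15, -6*3=-18, -8*3=-24, 0*3=0, 2*3=6 -> [9, -24, -15, -18, -24, 0, 6]
Stage 6 (CLIP -18 15): clip(9,-18,15)=9, clip(-24,-18,15)=-18, clip(-15,-18,15)=-15, clip(-18,-18,15)=-18, clip(-24,-18,15)=-18, clip(0,-18,15)=0, clip(6,-18,15)=6 -> [9, -18, -15, -18, -18, 0, 6]
Output sum: -54

Answer: -54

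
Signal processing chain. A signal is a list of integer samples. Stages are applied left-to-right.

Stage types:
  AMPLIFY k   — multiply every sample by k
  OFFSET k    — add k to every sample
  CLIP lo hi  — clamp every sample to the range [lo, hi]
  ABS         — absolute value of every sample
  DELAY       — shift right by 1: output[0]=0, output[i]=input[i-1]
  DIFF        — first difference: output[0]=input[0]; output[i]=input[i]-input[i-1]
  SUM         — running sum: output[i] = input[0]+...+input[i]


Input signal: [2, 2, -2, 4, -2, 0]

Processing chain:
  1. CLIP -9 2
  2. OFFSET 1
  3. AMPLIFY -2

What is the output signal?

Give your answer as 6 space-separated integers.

Input: [2, 2, -2, 4, -2, 0]
Stage 1 (CLIP -9 2): clip(2,-9,2)=2, clip(2,-9,2)=2, clip(-2,-9,2)=-2, clip(4,-9,2)=2, clip(-2,-9,2)=-2, clip(0,-9,2)=0 -> [2, 2, -2, 2, -2, 0]
Stage 2 (OFFSET 1): 2+1=3, 2+1=3, -2+1=-1, 2+1=3, -2+1=-1, 0+1=1 -> [3, 3, -1, 3, -1, 1]
Stage 3 (AMPLIFY -2): 3*-2=-6, 3*-2=-6, -1*-2=2, 3*-2=-6, -1*-2=2, 1*-2=-2 -> [-6, -6, 2, -6, 2, -2]

Answer: -6 -6 2 -6 2 -2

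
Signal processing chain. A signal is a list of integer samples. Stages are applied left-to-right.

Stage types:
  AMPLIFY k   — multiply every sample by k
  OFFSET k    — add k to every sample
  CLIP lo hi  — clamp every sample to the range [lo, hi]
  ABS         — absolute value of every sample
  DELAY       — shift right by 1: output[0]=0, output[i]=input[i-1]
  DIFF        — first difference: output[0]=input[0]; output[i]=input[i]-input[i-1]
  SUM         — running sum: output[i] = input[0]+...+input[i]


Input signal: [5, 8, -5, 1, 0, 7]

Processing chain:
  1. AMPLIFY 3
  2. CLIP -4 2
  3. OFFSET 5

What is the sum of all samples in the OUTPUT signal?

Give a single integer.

Answer: 34

Derivation:
Input: [5, 8, -5, 1, 0, 7]
Stage 1 (AMPLIFY 3): 5*3=15, 8*3=24, -5*3=-15, 1*3=3, 0*3=0, 7*3=21 -> [15, 24, -15, 3, 0, 21]
Stage 2 (CLIP -4 2): clip(15,-4,2)=2, clip(24,-4,2)=2, clip(-15,-4,2)=-4, clip(3,-4,2)=2, clip(0,-4,2)=0, clip(21,-4,2)=2 -> [2, 2, -4, 2, 0, 2]
Stage 3 (OFFSET 5): 2+5=7, 2+5=7, -4+5=1, 2+5=7, 0+5=5, 2+5=7 -> [7, 7, 1, 7, 5, 7]
Output sum: 34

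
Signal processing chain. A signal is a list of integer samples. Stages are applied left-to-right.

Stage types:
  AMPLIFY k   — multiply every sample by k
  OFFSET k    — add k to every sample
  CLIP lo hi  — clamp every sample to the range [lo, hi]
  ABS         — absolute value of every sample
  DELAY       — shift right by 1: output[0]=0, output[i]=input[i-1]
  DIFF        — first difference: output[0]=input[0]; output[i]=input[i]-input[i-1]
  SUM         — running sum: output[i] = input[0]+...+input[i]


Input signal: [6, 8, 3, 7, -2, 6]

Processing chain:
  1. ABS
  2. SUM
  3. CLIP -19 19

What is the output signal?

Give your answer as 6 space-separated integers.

Input: [6, 8, 3, 7, -2, 6]
Stage 1 (ABS): |6|=6, |8|=8, |3|=3, |7|=7, |-2|=2, |6|=6 -> [6, 8, 3, 7, 2, 6]
Stage 2 (SUM): sum[0..0]=6, sum[0..1]=14, sum[0..2]=17, sum[0..3]=24, sum[0..4]=26, sum[0..5]=32 -> [6, 14, 17, 24, 26, 32]
Stage 3 (CLIP -19 19): clip(6,-19,19)=6, clip(14,-19,19)=14, clip(17,-19,19)=17, clip(24,-19,19)=19, clip(26,-19,19)=19, clip(32,-19,19)=19 -> [6, 14, 17, 19, 19, 19]

Answer: 6 14 17 19 19 19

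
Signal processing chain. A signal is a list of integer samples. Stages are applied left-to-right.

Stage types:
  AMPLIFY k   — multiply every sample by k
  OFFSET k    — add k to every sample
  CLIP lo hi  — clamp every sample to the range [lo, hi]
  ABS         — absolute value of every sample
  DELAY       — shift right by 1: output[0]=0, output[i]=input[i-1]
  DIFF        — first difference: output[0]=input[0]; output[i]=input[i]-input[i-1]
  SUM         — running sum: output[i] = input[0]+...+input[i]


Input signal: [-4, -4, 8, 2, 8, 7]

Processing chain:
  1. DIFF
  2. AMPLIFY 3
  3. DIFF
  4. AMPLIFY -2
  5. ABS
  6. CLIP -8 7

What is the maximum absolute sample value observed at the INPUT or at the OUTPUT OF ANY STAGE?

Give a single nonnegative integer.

Input: [-4, -4, 8, 2, 8, 7] (max |s|=8)
Stage 1 (DIFF): s[0]=-4, -4--4=0, 8--4=12, 2-8=-6, 8-2=6, 7-8=-1 -> [-4, 0, 12, -6, 6, -1] (max |s|=12)
Stage 2 (AMPLIFY 3): -4*3=-12, 0*3=0, 12*3=36, -6*3=-18, 6*3=18, -1*3=-3 -> [-12, 0, 36, -18, 18, -3] (max |s|=36)
Stage 3 (DIFF): s[0]=-12, 0--12=12, 36-0=36, -18-36=-54, 18--18=36, -3-18=-21 -> [-12, 12, 36, -54, 36, -21] (max |s|=54)
Stage 4 (AMPLIFY -2): -12*-2=24, 12*-2=-24, 36*-2=-72, -54*-2=108, 36*-2=-72, -21*-2=42 -> [24, -24, -72, 108, -72, 42] (max |s|=108)
Stage 5 (ABS): |24|=24, |-24|=24, |-72|=72, |108|=108, |-72|=72, |42|=42 -> [24, 24, 72, 108, 72, 42] (max |s|=108)
Stage 6 (CLIP -8 7): clip(24,-8,7)=7, clip(24,-8,7)=7, clip(72,-8,7)=7, clip(108,-8,7)=7, clip(72,-8,7)=7, clip(42,-8,7)=7 -> [7, 7, 7, 7, 7, 7] (max |s|=7)
Overall max amplitude: 108

Answer: 108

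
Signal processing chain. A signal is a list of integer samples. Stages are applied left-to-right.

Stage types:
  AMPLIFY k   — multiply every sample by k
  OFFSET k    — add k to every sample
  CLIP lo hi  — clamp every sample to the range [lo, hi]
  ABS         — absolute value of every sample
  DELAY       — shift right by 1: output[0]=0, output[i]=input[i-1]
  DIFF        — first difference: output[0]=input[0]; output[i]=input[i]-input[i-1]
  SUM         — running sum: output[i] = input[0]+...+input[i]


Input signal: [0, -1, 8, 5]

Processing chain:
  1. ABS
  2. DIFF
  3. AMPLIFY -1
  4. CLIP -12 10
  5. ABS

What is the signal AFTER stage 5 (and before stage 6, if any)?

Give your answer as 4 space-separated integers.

Answer: 0 1 7 3

Derivation:
Input: [0, -1, 8, 5]
Stage 1 (ABS): |0|=0, |-1|=1, |8|=8, |5|=5 -> [0, 1, 8, 5]
Stage 2 (DIFF): s[0]=0, 1-0=1, 8-1=7, 5-8=-3 -> [0, 1, 7, -3]
Stage 3 (AMPLIFY -1): 0*-1=0, 1*-1=-1, 7*-1=-7, -3*-1=3 -> [0, -1, -7, 3]
Stage 4 (CLIP -12 10): clip(0,-12,10)=0, clip(-1,-12,10)=-1, clip(-7,-12,10)=-7, clip(3,-12,10)=3 -> [0, -1, -7, 3]
Stage 5 (ABS): |0|=0, |-1|=1, |-7|=7, |3|=3 -> [0, 1, 7, 3]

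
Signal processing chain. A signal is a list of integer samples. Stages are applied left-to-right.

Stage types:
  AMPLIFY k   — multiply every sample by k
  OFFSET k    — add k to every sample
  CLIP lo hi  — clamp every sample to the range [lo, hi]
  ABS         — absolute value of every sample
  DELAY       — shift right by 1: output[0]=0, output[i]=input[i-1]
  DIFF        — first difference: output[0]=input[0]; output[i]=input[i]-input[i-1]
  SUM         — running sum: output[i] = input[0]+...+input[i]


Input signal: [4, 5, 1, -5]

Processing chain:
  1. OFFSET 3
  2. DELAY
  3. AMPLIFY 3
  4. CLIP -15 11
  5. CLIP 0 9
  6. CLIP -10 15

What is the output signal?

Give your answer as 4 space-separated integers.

Answer: 0 9 9 9

Derivation:
Input: [4, 5, 1, -5]
Stage 1 (OFFSET 3): 4+3=7, 5+3=8, 1+3=4, -5+3=-2 -> [7, 8, 4, -2]
Stage 2 (DELAY): [0, 7, 8, 4] = [0, 7, 8, 4] -> [0, 7, 8, 4]
Stage 3 (AMPLIFY 3): 0*3=0, 7*3=21, 8*3=24, 4*3=12 -> [0, 21, 24, 12]
Stage 4 (CLIP -15 11): clip(0,-15,11)=0, clip(21,-15,11)=11, clip(24,-15,11)=11, clip(12,-15,11)=11 -> [0, 11, 11, 11]
Stage 5 (CLIP 0 9): clip(0,0,9)=0, clip(11,0,9)=9, clip(11,0,9)=9, clip(11,0,9)=9 -> [0, 9, 9, 9]
Stage 6 (CLIP -10 15): clip(0,-10,15)=0, clip(9,-10,15)=9, clip(9,-10,15)=9, clip(9,-10,15)=9 -> [0, 9, 9, 9]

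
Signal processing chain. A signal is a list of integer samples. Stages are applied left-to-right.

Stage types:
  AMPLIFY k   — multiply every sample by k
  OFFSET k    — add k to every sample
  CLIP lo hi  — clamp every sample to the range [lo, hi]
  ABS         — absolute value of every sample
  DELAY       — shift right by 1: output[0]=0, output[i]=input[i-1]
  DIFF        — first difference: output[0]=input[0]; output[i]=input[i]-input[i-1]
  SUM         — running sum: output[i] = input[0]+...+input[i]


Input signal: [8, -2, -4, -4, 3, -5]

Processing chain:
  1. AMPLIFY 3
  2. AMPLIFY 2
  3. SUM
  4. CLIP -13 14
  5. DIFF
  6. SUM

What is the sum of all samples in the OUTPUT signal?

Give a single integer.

Input: [8, -2, -4, -4, 3, -5]
Stage 1 (AMPLIFY 3): 8*3=24, -2*3=-6, -4*3=-12, -4*3=-12, 3*3=9, -5*3=-15 -> [24, -6, -12, -12, 9, -15]
Stage 2 (AMPLIFY 2): 24*2=48, -6*2=-12, -12*2=-24, -12*2=-24, 9*2=18, -15*2=-30 -> [48, -12, -24, -24, 18, -30]
Stage 3 (SUM): sum[0..0]=48, sum[0..1]=36, sum[0..2]=12, sum[0..3]=-12, sum[0..4]=6, sum[0..5]=-24 -> [48, 36, 12, -12, 6, -24]
Stage 4 (CLIP -13 14): clip(48,-13,14)=14, clip(36,-13,14)=14, clip(12,-13,14)=12, clip(-12,-13,14)=-12, clip(6,-13,14)=6, clip(-24,-13,14)=-13 -> [14, 14, 12, -12, 6, -13]
Stage 5 (DIFF): s[0]=14, 14-14=0, 12-14=-2, -12-12=-24, 6--12=18, -13-6=-19 -> [14, 0, -2, -24, 18, -19]
Stage 6 (SUM): sum[0..0]=14, sum[0..1]=14, sum[0..2]=12, sum[0..3]=-12, sum[0..4]=6, sum[0..5]=-13 -> [14, 14, 12, -12, 6, -13]
Output sum: 21

Answer: 21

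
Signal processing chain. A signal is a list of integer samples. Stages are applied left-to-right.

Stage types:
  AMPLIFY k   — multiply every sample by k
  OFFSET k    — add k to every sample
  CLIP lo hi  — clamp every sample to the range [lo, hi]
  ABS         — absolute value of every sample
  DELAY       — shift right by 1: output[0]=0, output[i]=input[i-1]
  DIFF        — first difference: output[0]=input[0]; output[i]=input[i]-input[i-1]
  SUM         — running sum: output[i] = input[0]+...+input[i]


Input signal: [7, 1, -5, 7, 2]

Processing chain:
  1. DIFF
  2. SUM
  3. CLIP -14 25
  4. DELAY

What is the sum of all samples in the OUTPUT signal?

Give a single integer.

Input: [7, 1, -5, 7, 2]
Stage 1 (DIFF): s[0]=7, 1-7=-6, -5-1=-6, 7--5=12, 2-7=-5 -> [7, -6, -6, 12, -5]
Stage 2 (SUM): sum[0..0]=7, sum[0..1]=1, sum[0..2]=-5, sum[0..3]=7, sum[0..4]=2 -> [7, 1, -5, 7, 2]
Stage 3 (CLIP -14 25): clip(7,-14,25)=7, clip(1,-14,25)=1, clip(-5,-14,25)=-5, clip(7,-14,25)=7, clip(2,-14,25)=2 -> [7, 1, -5, 7, 2]
Stage 4 (DELAY): [0, 7, 1, -5, 7] = [0, 7, 1, -5, 7] -> [0, 7, 1, -5, 7]
Output sum: 10

Answer: 10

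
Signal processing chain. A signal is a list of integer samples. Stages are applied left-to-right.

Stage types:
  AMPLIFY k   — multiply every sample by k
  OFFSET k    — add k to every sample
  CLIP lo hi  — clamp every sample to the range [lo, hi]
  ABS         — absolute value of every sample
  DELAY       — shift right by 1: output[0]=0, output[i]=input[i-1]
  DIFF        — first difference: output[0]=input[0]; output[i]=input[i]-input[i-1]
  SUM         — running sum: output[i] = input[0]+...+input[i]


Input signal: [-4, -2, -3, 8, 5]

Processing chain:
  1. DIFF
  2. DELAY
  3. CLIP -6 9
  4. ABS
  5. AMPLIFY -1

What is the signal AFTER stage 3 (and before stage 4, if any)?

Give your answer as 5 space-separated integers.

Input: [-4, -2, -3, 8, 5]
Stage 1 (DIFF): s[0]=-4, -2--4=2, -3--2=-1, 8--3=11, 5-8=-3 -> [-4, 2, -1, 11, -3]
Stage 2 (DELAY): [0, -4, 2, -1, 11] = [0, -4, 2, -1, 11] -> [0, -4, 2, -1, 11]
Stage 3 (CLIP -6 9): clip(0,-6,9)=0, clip(-4,-6,9)=-4, clip(2,-6,9)=2, clip(-1,-6,9)=-1, clip(11,-6,9)=9 -> [0, -4, 2, -1, 9]

Answer: 0 -4 2 -1 9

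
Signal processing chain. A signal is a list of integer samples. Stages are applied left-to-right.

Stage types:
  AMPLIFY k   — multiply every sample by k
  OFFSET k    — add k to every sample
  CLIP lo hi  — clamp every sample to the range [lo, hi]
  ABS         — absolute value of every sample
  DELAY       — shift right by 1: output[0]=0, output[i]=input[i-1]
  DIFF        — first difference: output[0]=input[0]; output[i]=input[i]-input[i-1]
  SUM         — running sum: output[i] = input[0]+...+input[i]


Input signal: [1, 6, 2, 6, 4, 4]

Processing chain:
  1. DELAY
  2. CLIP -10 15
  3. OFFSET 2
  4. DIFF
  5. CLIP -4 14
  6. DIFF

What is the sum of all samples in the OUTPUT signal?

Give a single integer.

Answer: -2

Derivation:
Input: [1, 6, 2, 6, 4, 4]
Stage 1 (DELAY): [0, 1, 6, 2, 6, 4] = [0, 1, 6, 2, 6, 4] -> [0, 1, 6, 2, 6, 4]
Stage 2 (CLIP -10 15): clip(0,-10,15)=0, clip(1,-10,15)=1, clip(6,-10,15)=6, clip(2,-10,15)=2, clip(6,-10,15)=6, clip(4,-10,15)=4 -> [0, 1, 6, 2, 6, 4]
Stage 3 (OFFSET 2): 0+2=2, 1+2=3, 6+2=8, 2+2=4, 6+2=8, 4+2=6 -> [2, 3, 8, 4, 8, 6]
Stage 4 (DIFF): s[0]=2, 3-2=1, 8-3=5, 4-8=-4, 8-4=4, 6-8=-2 -> [2, 1, 5, -4, 4, -2]
Stage 5 (CLIP -4 14): clip(2,-4,14)=2, clip(1,-4,14)=1, clip(5,-4,14)=5, clip(-4,-4,14)=-4, clip(4,-4,14)=4, clip(-2,-4,14)=-2 -> [2, 1, 5, -4, 4, -2]
Stage 6 (DIFF): s[0]=2, 1-2=-1, 5-1=4, -4-5=-9, 4--4=8, -2-4=-6 -> [2, -1, 4, -9, 8, -6]
Output sum: -2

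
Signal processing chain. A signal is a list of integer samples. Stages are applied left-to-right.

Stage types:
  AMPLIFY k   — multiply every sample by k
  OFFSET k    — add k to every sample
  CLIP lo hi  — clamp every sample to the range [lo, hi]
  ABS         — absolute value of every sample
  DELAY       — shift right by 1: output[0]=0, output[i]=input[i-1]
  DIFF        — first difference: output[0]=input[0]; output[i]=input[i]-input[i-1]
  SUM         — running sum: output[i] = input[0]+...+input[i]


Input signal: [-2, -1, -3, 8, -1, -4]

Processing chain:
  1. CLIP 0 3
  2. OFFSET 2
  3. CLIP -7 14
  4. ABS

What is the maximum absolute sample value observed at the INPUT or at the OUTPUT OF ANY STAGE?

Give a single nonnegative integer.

Input: [-2, -1, -3, 8, -1, -4] (max |s|=8)
Stage 1 (CLIP 0 3): clip(-2,0,3)=0, clip(-1,0,3)=0, clip(-3,0,3)=0, clip(8,0,3)=3, clip(-1,0,3)=0, clip(-4,0,3)=0 -> [0, 0, 0, 3, 0, 0] (max |s|=3)
Stage 2 (OFFSET 2): 0+2=2, 0+2=2, 0+2=2, 3+2=5, 0+2=2, 0+2=2 -> [2, 2, 2, 5, 2, 2] (max |s|=5)
Stage 3 (CLIP -7 14): clip(2,-7,14)=2, clip(2,-7,14)=2, clip(2,-7,14)=2, clip(5,-7,14)=5, clip(2,-7,14)=2, clip(2,-7,14)=2 -> [2, 2, 2, 5, 2, 2] (max |s|=5)
Stage 4 (ABS): |2|=2, |2|=2, |2|=2, |5|=5, |2|=2, |2|=2 -> [2, 2, 2, 5, 2, 2] (max |s|=5)
Overall max amplitude: 8

Answer: 8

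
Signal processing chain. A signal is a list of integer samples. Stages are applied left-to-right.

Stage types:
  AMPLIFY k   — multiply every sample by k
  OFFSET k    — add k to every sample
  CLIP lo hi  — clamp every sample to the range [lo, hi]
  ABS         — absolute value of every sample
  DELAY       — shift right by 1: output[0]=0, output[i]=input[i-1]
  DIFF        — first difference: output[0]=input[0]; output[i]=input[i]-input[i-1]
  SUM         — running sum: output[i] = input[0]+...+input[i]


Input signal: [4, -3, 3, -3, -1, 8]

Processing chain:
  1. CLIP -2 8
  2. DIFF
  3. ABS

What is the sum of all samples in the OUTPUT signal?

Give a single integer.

Input: [4, -3, 3, -3, -1, 8]
Stage 1 (CLIP -2 8): clip(4,-2,8)=4, clip(-3,-2,8)=-2, clip(3,-2,8)=3, clip(-3,-2,8)=-2, clip(-1,-2,8)=-1, clip(8,-2,8)=8 -> [4, -2, 3, -2, -1, 8]
Stage 2 (DIFF): s[0]=4, -2-4=-6, 3--2=5, -2-3=-5, -1--2=1, 8--1=9 -> [4, -6, 5, -5, 1, 9]
Stage 3 (ABS): |4|=4, |-6|=6, |5|=5, |-5|=5, |1|=1, |9|=9 -> [4, 6, 5, 5, 1, 9]
Output sum: 30

Answer: 30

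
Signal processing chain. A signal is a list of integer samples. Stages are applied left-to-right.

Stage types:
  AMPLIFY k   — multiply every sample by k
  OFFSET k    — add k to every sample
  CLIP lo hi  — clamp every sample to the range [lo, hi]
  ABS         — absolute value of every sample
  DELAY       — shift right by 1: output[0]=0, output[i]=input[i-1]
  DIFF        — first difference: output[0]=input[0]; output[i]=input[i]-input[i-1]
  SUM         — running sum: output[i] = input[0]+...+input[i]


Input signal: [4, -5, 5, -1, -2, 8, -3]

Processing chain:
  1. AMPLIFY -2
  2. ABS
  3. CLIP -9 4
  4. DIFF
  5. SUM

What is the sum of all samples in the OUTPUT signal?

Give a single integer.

Input: [4, -5, 5, -1, -2, 8, -3]
Stage 1 (AMPLIFY -2): 4*-2=-8, -5*-2=10, 5*-2=-10, -1*-2=2, -2*-2=4, 8*-2=-16, -3*-2=6 -> [-8, 10, -10, 2, 4, -16, 6]
Stage 2 (ABS): |-8|=8, |10|=10, |-10|=10, |2|=2, |4|=4, |-16|=16, |6|=6 -> [8, 10, 10, 2, 4, 16, 6]
Stage 3 (CLIP -9 4): clip(8,-9,4)=4, clip(10,-9,4)=4, clip(10,-9,4)=4, clip(2,-9,4)=2, clip(4,-9,4)=4, clip(16,-9,4)=4, clip(6,-9,4)=4 -> [4, 4, 4, 2, 4, 4, 4]
Stage 4 (DIFF): s[0]=4, 4-4=0, 4-4=0, 2-4=-2, 4-2=2, 4-4=0, 4-4=0 -> [4, 0, 0, -2, 2, 0, 0]
Stage 5 (SUM): sum[0..0]=4, sum[0..1]=4, sum[0..2]=4, sum[0..3]=2, sum[0..4]=4, sum[0..5]=4, sum[0..6]=4 -> [4, 4, 4, 2, 4, 4, 4]
Output sum: 26

Answer: 26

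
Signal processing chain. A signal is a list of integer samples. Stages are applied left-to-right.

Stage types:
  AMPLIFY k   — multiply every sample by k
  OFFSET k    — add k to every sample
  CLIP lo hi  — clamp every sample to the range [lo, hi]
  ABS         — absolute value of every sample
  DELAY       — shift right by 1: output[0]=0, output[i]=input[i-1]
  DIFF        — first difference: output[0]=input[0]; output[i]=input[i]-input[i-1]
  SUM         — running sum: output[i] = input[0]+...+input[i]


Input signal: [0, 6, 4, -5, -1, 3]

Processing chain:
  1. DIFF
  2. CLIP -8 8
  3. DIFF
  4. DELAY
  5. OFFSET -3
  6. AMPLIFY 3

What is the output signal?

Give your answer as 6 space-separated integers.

Input: [0, 6, 4, -5, -1, 3]
Stage 1 (DIFF): s[0]=0, 6-0=6, 4-6=-2, -5-4=-9, -1--5=4, 3--1=4 -> [0, 6, -2, -9, 4, 4]
Stage 2 (CLIP -8 8): clip(0,-8,8)=0, clip(6,-8,8)=6, clip(-2,-8,8)=-2, clip(-9,-8,8)=-8, clip(4,-8,8)=4, clip(4,-8,8)=4 -> [0, 6, -2, -8, 4, 4]
Stage 3 (DIFF): s[0]=0, 6-0=6, -2-6=-8, -8--2=-6, 4--8=12, 4-4=0 -> [0, 6, -8, -6, 12, 0]
Stage 4 (DELAY): [0, 0, 6, -8, -6, 12] = [0, 0, 6, -8, -6, 12] -> [0, 0, 6, -8, -6, 12]
Stage 5 (OFFSET -3): 0+-3=-3, 0+-3=-3, 6+-3=3, -8+-3=-11, -6+-3=-9, 12+-3=9 -> [-3, -3, 3, -11, -9, 9]
Stage 6 (AMPLIFY 3): -3*3=-9, -3*3=-9, 3*3=9, -11*3=-33, -9*3=-27, 9*3=27 -> [-9, -9, 9, -33, -27, 27]

Answer: -9 -9 9 -33 -27 27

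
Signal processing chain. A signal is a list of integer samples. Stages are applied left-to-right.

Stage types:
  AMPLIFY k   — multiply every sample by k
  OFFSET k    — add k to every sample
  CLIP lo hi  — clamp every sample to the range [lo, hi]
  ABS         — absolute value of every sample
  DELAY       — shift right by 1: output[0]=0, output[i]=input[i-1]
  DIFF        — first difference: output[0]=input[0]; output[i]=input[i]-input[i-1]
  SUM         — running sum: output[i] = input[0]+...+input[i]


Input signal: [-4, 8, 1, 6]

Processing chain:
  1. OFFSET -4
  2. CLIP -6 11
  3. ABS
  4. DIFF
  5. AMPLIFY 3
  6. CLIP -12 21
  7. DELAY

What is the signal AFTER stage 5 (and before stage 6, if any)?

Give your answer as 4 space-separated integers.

Answer: 18 -6 -3 -3

Derivation:
Input: [-4, 8, 1, 6]
Stage 1 (OFFSET -4): -4+-4=-8, 8+-4=4, 1+-4=-3, 6+-4=2 -> [-8, 4, -3, 2]
Stage 2 (CLIP -6 11): clip(-8,-6,11)=-6, clip(4,-6,11)=4, clip(-3,-6,11)=-3, clip(2,-6,11)=2 -> [-6, 4, -3, 2]
Stage 3 (ABS): |-6|=6, |4|=4, |-3|=3, |2|=2 -> [6, 4, 3, 2]
Stage 4 (DIFF): s[0]=6, 4-6=-2, 3-4=-1, 2-3=-1 -> [6, -2, -1, -1]
Stage 5 (AMPLIFY 3): 6*3=18, -2*3=-6, -1*3=-3, -1*3=-3 -> [18, -6, -3, -3]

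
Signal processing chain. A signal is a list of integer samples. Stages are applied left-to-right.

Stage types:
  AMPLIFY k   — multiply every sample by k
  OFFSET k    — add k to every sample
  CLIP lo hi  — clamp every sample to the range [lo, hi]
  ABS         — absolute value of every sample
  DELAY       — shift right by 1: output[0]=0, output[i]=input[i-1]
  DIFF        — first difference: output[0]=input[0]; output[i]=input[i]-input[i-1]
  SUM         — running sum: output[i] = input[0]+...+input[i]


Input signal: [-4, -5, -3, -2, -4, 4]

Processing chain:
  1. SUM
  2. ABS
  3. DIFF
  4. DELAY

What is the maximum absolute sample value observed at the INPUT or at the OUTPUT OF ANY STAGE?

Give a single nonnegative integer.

Answer: 18

Derivation:
Input: [-4, -5, -3, -2, -4, 4] (max |s|=5)
Stage 1 (SUM): sum[0..0]=-4, sum[0..1]=-9, sum[0..2]=-12, sum[0..3]=-14, sum[0..4]=-18, sum[0..5]=-14 -> [-4, -9, -12, -14, -18, -14] (max |s|=18)
Stage 2 (ABS): |-4|=4, |-9|=9, |-12|=12, |-14|=14, |-18|=18, |-14|=14 -> [4, 9, 12, 14, 18, 14] (max |s|=18)
Stage 3 (DIFF): s[0]=4, 9-4=5, 12-9=3, 14-12=2, 18-14=4, 14-18=-4 -> [4, 5, 3, 2, 4, -4] (max |s|=5)
Stage 4 (DELAY): [0, 4, 5, 3, 2, 4] = [0, 4, 5, 3, 2, 4] -> [0, 4, 5, 3, 2, 4] (max |s|=5)
Overall max amplitude: 18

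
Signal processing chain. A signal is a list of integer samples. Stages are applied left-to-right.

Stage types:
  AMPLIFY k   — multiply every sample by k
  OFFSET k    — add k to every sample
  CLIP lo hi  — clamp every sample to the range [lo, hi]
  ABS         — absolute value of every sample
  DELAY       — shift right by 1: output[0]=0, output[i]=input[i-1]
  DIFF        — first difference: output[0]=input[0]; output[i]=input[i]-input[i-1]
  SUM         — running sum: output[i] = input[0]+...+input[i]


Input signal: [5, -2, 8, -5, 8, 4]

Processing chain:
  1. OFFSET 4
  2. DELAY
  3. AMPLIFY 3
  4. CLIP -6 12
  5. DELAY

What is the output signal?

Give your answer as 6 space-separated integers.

Input: [5, -2, 8, -5, 8, 4]
Stage 1 (OFFSET 4): 5+4=9, -2+4=2, 8+4=12, -5+4=-1, 8+4=12, 4+4=8 -> [9, 2, 12, -1, 12, 8]
Stage 2 (DELAY): [0, 9, 2, 12, -1, 12] = [0, 9, 2, 12, -1, 12] -> [0, 9, 2, 12, -1, 12]
Stage 3 (AMPLIFY 3): 0*3=0, 9*3=27, 2*3=6, 12*3=36, -1*3=-3, 12*3=36 -> [0, 27, 6, 36, -3, 36]
Stage 4 (CLIP -6 12): clip(0,-6,12)=0, clip(27,-6,12)=12, clip(6,-6,12)=6, clip(36,-6,12)=12, clip(-3,-6,12)=-3, clip(36,-6,12)=12 -> [0, 12, 6, 12, -3, 12]
Stage 5 (DELAY): [0, 0, 12, 6, 12, -3] = [0, 0, 12, 6, 12, -3] -> [0, 0, 12, 6, 12, -3]

Answer: 0 0 12 6 12 -3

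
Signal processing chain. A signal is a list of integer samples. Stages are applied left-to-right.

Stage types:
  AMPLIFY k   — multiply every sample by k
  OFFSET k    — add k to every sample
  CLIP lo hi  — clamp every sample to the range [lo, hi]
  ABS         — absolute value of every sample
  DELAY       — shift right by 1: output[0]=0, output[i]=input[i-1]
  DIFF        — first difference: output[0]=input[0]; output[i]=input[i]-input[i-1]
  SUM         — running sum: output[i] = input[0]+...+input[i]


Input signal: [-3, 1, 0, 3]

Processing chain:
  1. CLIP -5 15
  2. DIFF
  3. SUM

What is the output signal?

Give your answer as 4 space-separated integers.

Answer: -3 1 0 3

Derivation:
Input: [-3, 1, 0, 3]
Stage 1 (CLIP -5 15): clip(-3,-5,15)=-3, clip(1,-5,15)=1, clip(0,-5,15)=0, clip(3,-5,15)=3 -> [-3, 1, 0, 3]
Stage 2 (DIFF): s[0]=-3, 1--3=4, 0-1=-1, 3-0=3 -> [-3, 4, -1, 3]
Stage 3 (SUM): sum[0..0]=-3, sum[0..1]=1, sum[0..2]=0, sum[0..3]=3 -> [-3, 1, 0, 3]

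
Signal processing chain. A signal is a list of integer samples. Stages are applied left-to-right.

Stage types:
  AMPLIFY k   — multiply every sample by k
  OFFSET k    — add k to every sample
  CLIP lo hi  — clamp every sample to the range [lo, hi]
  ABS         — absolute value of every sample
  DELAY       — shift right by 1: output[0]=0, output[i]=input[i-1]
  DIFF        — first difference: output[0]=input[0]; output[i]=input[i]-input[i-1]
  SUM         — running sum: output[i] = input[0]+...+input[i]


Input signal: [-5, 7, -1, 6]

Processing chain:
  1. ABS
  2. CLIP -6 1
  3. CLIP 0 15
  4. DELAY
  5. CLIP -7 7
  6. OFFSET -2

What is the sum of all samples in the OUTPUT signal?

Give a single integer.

Input: [-5, 7, -1, 6]
Stage 1 (ABS): |-5|=5, |7|=7, |-1|=1, |6|=6 -> [5, 7, 1, 6]
Stage 2 (CLIP -6 1): clip(5,-6,1)=1, clip(7,-6,1)=1, clip(1,-6,1)=1, clip(6,-6,1)=1 -> [1, 1, 1, 1]
Stage 3 (CLIP 0 15): clip(1,0,15)=1, clip(1,0,15)=1, clip(1,0,15)=1, clip(1,0,15)=1 -> [1, 1, 1, 1]
Stage 4 (DELAY): [0, 1, 1, 1] = [0, 1, 1, 1] -> [0, 1, 1, 1]
Stage 5 (CLIP -7 7): clip(0,-7,7)=0, clip(1,-7,7)=1, clip(1,-7,7)=1, clip(1,-7,7)=1 -> [0, 1, 1, 1]
Stage 6 (OFFSET -2): 0+-2=-2, 1+-2=-1, 1+-2=-1, 1+-2=-1 -> [-2, -1, -1, -1]
Output sum: -5

Answer: -5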